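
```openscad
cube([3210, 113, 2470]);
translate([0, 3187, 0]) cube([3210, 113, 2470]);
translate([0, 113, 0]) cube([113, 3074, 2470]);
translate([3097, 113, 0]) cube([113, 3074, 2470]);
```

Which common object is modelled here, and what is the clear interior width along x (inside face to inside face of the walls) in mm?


A house (or room) frame. The interior width is 2984 mm.

Four 2470 mm walls enclosing a rectangle with no floor or roof — a room or house frame. Outside width is 3210 mm and wall thickness is 113 mm, so the interior width is 3210 − 2 × 113 = 2984 mm.


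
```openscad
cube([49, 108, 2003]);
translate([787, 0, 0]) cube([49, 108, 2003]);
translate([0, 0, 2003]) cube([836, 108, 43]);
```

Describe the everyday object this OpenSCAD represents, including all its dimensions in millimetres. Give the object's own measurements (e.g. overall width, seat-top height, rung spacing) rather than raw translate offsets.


A door frame. The clear opening is 738 mm wide and 2003 mm high. Two 49 mm wide jambs, 108 mm deep, stand either side of the opening from the floor to the top of the opening. A 43 mm thick head sits across the top of both jambs, spanning the full outside width of the frame.


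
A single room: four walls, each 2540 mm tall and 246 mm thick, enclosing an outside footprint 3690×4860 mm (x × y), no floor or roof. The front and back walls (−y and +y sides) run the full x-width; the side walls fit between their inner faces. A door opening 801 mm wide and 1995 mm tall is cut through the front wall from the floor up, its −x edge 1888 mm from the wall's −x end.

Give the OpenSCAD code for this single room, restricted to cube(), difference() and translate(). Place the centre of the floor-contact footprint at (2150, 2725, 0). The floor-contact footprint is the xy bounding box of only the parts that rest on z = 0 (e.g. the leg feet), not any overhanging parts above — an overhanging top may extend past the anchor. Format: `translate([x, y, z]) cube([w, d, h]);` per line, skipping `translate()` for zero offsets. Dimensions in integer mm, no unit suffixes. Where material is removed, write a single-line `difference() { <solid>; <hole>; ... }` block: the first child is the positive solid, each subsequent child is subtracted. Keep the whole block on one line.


difference() { translate([305, 295, 0]) cube([3690, 246, 2540]); translate([2193, 295, 0]) cube([801, 246, 1995]); }
translate([305, 4909, 0]) cube([3690, 246, 2540]);
translate([305, 541, 0]) cube([246, 4368, 2540]);
translate([3749, 541, 0]) cube([246, 4368, 2540]);


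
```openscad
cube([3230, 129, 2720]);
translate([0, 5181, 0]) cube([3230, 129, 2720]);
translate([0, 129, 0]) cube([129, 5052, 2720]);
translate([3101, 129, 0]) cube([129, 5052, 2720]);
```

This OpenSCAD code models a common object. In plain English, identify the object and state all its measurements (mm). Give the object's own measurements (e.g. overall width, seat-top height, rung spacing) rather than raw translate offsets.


The wall frame of a small rectangular building: four walls, each 2720 mm tall and 129 mm thick, enclosing a footprint 3230 mm (x) by 5310 mm (y) outside-to-outside, with no floor or roof. The front and back walls (the −y and +y sides) span the full width; the two side walls fit between them.


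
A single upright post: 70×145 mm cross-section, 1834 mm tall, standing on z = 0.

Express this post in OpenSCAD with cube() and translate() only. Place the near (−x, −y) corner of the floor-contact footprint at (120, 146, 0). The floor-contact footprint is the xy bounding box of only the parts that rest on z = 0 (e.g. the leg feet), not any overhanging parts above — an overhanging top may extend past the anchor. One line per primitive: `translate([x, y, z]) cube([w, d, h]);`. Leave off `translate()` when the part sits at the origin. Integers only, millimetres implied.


translate([120, 146, 0]) cube([70, 145, 1834]);


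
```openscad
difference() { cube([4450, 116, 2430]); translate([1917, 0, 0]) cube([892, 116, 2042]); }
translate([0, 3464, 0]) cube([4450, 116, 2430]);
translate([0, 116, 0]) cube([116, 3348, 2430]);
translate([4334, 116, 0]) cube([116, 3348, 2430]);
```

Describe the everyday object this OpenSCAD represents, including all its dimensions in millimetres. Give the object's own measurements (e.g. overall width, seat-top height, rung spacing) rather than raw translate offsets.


A single room: four walls, each 2430 mm tall and 116 mm thick, enclosing an outside footprint 4450×3580 mm (x × y), no floor or roof. The front and back walls (−y and +y sides) run the full x-width; the side walls fit between their inner faces. A door opening 892 mm wide and 2042 mm tall is cut through the front wall from the floor up, its −x edge 1917 mm from the wall's −x end.


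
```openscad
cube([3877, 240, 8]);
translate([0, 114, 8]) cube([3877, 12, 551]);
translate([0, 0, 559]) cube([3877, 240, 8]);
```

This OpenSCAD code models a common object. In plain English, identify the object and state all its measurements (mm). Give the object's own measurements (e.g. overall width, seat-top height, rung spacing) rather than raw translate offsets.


An I-beam lying along x, 3877 mm long. Overall section height 567 mm. Two flanges 240 mm wide (y) and 8 mm thick, one on the floor and one at the top; a web 12 mm thick runs between them, centred on the flange width.


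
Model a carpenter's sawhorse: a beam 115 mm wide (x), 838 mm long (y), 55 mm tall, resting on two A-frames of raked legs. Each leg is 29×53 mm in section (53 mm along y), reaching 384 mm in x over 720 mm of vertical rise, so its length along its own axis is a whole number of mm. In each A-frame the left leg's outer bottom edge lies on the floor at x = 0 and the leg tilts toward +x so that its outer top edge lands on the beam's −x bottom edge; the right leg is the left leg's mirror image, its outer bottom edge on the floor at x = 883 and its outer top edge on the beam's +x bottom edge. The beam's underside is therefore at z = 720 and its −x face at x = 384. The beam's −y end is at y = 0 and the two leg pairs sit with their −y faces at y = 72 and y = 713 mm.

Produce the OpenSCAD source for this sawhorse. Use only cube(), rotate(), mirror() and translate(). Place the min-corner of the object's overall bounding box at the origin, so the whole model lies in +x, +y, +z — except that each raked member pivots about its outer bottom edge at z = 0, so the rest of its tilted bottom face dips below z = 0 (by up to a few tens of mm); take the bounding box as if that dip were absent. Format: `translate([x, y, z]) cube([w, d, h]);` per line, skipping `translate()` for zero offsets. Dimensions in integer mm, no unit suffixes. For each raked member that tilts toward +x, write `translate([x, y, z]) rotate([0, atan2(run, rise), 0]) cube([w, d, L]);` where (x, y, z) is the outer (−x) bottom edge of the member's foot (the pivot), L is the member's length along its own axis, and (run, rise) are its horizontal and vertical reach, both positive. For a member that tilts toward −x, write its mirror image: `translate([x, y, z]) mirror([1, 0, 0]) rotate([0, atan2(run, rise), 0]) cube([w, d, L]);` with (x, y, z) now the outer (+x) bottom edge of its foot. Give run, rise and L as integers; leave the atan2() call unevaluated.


// leg length = √(384² + 720²) = 816
// right-leg outer foot x = 2·384 + 115 = 883
// beam min-corner = (384, 0, 720)
translate([384, 0, 720]) cube([115, 838, 55]);
translate([0, 72, 0]) rotate([0, atan2(384, 720), 0]) cube([29, 53, 816]);
translate([883, 72, 0]) mirror([1, 0, 0]) rotate([0, atan2(384, 720), 0]) cube([29, 53, 816]);
translate([0, 713, 0]) rotate([0, atan2(384, 720), 0]) cube([29, 53, 816]);
translate([883, 713, 0]) mirror([1, 0, 0]) rotate([0, atan2(384, 720), 0]) cube([29, 53, 816]);


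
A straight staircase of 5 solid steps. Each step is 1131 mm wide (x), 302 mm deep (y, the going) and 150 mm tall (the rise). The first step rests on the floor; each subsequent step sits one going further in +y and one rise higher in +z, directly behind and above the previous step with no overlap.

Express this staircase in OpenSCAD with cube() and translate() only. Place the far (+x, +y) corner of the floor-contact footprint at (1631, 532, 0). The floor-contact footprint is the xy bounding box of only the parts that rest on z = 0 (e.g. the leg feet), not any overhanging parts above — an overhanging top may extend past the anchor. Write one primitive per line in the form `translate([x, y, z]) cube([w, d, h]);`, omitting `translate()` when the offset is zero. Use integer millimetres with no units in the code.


translate([500, 230, 0]) cube([1131, 302, 150]);
translate([500, 532, 150]) cube([1131, 302, 150]);
translate([500, 834, 300]) cube([1131, 302, 150]);
translate([500, 1136, 450]) cube([1131, 302, 150]);
translate([500, 1438, 600]) cube([1131, 302, 150]);


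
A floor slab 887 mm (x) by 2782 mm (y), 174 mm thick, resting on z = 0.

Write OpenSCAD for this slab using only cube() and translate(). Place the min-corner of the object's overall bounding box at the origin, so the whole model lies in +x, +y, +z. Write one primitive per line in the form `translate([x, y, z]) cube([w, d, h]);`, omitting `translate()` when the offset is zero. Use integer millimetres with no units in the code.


cube([887, 2782, 174]);


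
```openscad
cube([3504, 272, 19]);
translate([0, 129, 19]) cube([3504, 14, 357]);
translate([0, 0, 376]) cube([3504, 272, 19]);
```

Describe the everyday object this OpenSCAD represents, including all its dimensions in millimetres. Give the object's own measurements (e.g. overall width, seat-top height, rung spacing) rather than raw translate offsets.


An I-beam lying along x, 3504 mm long. Overall section height 395 mm. Two flanges 272 mm wide (y) and 19 mm thick, one on the floor and one at the top; a web 14 mm thick runs between them, centred on the flange width.


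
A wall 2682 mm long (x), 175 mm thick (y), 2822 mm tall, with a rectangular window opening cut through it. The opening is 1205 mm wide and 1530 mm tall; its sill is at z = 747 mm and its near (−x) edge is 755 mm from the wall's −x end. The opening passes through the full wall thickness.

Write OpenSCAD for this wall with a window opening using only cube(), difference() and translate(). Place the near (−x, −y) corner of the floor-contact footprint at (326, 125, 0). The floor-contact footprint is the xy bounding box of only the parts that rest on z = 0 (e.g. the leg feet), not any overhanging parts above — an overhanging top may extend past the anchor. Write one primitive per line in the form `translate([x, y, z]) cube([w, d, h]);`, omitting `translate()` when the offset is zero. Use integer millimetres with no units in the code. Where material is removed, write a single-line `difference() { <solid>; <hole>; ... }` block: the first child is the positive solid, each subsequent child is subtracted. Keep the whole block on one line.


difference() { translate([326, 125, 0]) cube([2682, 175, 2822]); translate([1081, 125, 747]) cube([1205, 175, 1530]); }


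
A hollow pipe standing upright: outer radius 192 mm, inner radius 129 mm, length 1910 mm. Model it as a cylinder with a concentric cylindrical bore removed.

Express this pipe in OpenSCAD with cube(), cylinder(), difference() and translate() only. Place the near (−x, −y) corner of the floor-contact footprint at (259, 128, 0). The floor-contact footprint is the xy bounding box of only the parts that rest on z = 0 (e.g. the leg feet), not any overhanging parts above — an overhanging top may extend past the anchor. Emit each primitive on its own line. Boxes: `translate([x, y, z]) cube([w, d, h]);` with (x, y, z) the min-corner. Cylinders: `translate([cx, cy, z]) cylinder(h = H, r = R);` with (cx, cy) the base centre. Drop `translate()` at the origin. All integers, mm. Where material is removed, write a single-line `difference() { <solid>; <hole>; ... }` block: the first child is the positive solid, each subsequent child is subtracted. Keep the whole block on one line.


difference() { translate([451, 320, 0]) cylinder(h = 1910, r = 192); translate([451, 320, 0]) cylinder(h = 1910, r = 129); }


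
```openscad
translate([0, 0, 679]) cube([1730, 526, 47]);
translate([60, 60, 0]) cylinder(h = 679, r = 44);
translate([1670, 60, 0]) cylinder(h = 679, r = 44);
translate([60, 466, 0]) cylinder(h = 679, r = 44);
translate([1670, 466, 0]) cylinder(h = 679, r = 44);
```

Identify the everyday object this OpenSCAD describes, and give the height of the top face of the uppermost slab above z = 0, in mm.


A table. The table height is 726 mm.

A 1730×526×47 slab sits at z = 679 on four Ø88 mm round legs — a table. The top surface is at 679 + 47 = 726 mm.


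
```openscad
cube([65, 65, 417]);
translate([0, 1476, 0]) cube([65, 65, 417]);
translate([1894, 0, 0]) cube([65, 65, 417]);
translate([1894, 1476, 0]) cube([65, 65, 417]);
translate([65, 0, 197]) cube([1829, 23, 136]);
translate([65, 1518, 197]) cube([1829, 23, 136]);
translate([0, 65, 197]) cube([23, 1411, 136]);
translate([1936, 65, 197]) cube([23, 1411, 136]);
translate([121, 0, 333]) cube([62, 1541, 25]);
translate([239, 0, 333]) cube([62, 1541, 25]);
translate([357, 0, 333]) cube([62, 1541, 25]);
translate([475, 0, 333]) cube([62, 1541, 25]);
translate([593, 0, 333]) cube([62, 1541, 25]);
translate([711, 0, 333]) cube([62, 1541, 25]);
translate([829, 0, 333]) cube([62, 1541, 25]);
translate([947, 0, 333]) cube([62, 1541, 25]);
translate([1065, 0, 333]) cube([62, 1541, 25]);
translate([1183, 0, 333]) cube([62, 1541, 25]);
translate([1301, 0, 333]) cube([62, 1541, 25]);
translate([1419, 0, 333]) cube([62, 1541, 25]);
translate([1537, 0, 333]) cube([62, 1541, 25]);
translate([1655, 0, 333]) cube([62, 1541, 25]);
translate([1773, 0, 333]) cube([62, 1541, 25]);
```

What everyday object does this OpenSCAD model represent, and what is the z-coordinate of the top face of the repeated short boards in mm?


A bed frame. The slat-top height is 358 mm.

Four posts, four rails, and a row of slats — a bed frame. Slats sit on the rails at z = 197 + 136 = 333; with slat thickness 25, the top is 358 mm.


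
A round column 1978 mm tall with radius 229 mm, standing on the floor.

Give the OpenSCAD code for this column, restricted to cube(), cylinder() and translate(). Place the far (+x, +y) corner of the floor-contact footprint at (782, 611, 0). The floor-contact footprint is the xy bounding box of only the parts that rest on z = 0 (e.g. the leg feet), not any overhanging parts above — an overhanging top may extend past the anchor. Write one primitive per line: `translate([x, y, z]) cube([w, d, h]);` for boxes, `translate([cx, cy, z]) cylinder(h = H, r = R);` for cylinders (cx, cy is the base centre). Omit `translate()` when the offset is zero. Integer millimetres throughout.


translate([553, 382, 0]) cylinder(h = 1978, r = 229);


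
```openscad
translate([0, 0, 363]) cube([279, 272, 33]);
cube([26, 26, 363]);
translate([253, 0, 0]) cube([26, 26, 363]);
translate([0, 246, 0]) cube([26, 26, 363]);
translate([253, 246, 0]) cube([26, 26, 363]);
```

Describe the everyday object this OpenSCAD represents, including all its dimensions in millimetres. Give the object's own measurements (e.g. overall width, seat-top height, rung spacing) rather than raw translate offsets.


A four-legged stool. The seat is a 279×272×33 mm slab whose top surface is at z = 396 mm; four square legs, each 26×26 mm in cross-section, run from the floor (z = 0) to the underside of the seat, each flush with a corner of the seat.


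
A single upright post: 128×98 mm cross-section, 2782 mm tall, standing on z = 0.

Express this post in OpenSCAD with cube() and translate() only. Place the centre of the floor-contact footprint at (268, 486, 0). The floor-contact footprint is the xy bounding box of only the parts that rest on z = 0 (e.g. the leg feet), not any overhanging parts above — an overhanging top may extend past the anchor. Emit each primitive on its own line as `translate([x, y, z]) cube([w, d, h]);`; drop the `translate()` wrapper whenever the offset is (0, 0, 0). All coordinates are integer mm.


translate([204, 437, 0]) cube([128, 98, 2782]);


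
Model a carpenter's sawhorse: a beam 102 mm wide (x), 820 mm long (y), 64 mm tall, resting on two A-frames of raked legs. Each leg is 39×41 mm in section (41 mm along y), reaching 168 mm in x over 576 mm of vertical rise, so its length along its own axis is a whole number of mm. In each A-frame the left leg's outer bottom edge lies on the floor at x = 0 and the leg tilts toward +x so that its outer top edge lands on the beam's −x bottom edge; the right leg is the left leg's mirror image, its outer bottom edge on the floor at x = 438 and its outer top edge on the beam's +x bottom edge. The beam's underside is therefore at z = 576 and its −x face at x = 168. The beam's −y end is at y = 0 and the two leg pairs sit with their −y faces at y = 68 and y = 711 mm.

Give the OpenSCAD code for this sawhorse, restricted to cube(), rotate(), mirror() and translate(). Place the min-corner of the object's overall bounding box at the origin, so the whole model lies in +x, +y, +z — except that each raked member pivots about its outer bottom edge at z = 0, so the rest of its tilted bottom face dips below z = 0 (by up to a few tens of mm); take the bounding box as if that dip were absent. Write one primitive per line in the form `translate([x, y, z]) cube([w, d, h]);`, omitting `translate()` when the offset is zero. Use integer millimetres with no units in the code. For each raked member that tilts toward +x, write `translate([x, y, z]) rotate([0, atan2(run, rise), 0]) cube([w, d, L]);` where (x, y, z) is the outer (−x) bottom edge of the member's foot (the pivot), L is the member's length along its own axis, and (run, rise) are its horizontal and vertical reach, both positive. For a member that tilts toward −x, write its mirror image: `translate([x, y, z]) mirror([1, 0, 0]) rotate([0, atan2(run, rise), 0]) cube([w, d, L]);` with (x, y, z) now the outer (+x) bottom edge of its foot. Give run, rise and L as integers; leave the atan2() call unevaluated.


translate([168, 0, 576]) cube([102, 820, 64]);
translate([0, 68, 0]) rotate([0, atan2(168, 576), 0]) cube([39, 41, 600]);
translate([438, 68, 0]) mirror([1, 0, 0]) rotate([0, atan2(168, 576), 0]) cube([39, 41, 600]);
translate([0, 711, 0]) rotate([0, atan2(168, 576), 0]) cube([39, 41, 600]);
translate([438, 711, 0]) mirror([1, 0, 0]) rotate([0, atan2(168, 576), 0]) cube([39, 41, 600]);


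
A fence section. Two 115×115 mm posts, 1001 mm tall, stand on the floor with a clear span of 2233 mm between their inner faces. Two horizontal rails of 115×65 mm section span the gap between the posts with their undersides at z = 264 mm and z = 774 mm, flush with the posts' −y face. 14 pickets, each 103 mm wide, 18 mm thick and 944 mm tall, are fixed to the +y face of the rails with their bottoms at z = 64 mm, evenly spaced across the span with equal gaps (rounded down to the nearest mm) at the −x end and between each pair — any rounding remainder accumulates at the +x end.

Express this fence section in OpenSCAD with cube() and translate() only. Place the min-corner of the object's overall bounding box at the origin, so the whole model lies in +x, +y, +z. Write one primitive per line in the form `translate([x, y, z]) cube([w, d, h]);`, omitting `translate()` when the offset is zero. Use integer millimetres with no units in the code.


cube([115, 115, 1001]);
translate([2348, 0, 0]) cube([115, 115, 1001]);
translate([115, 0, 264]) cube([2233, 115, 65]);
translate([115, 0, 774]) cube([2233, 115, 65]);
translate([167, 115, 64]) cube([103, 18, 944]);
translate([322, 115, 64]) cube([103, 18, 944]);
translate([477, 115, 64]) cube([103, 18, 944]);
translate([632, 115, 64]) cube([103, 18, 944]);
translate([787, 115, 64]) cube([103, 18, 944]);
translate([942, 115, 64]) cube([103, 18, 944]);
translate([1097, 115, 64]) cube([103, 18, 944]);
translate([1252, 115, 64]) cube([103, 18, 944]);
translate([1407, 115, 64]) cube([103, 18, 944]);
translate([1562, 115, 64]) cube([103, 18, 944]);
translate([1717, 115, 64]) cube([103, 18, 944]);
translate([1872, 115, 64]) cube([103, 18, 944]);
translate([2027, 115, 64]) cube([103, 18, 944]);
translate([2182, 115, 64]) cube([103, 18, 944]);


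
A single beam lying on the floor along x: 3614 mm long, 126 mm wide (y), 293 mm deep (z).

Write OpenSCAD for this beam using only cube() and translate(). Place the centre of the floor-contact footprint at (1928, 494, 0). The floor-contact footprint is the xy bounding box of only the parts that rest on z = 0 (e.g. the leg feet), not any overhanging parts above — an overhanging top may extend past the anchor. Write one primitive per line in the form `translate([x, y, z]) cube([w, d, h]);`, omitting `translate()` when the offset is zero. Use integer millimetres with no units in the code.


translate([121, 431, 0]) cube([3614, 126, 293]);


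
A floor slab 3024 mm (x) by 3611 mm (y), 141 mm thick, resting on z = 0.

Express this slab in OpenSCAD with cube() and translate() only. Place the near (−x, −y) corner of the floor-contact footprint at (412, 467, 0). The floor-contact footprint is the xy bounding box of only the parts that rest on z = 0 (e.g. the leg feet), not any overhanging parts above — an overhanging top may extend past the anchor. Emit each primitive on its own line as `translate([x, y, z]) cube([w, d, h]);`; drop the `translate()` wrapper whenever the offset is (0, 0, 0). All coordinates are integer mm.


translate([412, 467, 0]) cube([3024, 3611, 141]);


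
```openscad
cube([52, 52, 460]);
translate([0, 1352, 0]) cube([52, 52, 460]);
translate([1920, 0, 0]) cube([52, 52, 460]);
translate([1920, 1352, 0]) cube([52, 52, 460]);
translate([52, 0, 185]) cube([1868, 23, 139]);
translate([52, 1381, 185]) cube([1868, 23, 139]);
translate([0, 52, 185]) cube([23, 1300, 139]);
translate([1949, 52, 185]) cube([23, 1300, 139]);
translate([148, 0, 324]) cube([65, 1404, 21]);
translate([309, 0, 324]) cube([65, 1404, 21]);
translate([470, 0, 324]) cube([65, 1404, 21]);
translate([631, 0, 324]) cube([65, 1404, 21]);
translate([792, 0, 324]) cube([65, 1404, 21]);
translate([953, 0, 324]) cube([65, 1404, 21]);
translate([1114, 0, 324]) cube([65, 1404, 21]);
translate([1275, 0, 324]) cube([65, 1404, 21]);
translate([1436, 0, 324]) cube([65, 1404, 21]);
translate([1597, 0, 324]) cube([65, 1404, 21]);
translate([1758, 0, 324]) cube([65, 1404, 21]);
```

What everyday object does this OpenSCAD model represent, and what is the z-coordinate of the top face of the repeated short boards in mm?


A bed frame. The slat-top height is 345 mm.

Four posts, four rails, and a row of slats — a bed frame. Slats sit on the rails at z = 185 + 139 = 324; with slat thickness 21, the top is 345 mm.


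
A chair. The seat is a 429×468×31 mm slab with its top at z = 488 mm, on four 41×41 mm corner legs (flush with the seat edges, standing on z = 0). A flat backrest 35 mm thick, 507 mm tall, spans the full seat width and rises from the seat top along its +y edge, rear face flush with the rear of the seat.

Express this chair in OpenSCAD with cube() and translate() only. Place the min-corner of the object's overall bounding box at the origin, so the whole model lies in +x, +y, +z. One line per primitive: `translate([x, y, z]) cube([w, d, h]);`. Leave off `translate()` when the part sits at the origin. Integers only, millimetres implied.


translate([0, 0, 457]) cube([429, 468, 31]);
cube([41, 41, 457]);
translate([388, 0, 0]) cube([41, 41, 457]);
translate([0, 427, 0]) cube([41, 41, 457]);
translate([388, 427, 0]) cube([41, 41, 457]);
translate([0, 433, 488]) cube([429, 35, 507]);


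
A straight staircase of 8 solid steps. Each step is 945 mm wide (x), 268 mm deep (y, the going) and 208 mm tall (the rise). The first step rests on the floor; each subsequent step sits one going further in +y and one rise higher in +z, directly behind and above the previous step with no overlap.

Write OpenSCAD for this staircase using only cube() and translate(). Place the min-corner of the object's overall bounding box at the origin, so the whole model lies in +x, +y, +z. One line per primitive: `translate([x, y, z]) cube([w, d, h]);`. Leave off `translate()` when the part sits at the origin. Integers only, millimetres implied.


cube([945, 268, 208]);
translate([0, 268, 208]) cube([945, 268, 208]);
translate([0, 536, 416]) cube([945, 268, 208]);
translate([0, 804, 624]) cube([945, 268, 208]);
translate([0, 1072, 832]) cube([945, 268, 208]);
translate([0, 1340, 1040]) cube([945, 268, 208]);
translate([0, 1608, 1248]) cube([945, 268, 208]);
translate([0, 1876, 1456]) cube([945, 268, 208]);


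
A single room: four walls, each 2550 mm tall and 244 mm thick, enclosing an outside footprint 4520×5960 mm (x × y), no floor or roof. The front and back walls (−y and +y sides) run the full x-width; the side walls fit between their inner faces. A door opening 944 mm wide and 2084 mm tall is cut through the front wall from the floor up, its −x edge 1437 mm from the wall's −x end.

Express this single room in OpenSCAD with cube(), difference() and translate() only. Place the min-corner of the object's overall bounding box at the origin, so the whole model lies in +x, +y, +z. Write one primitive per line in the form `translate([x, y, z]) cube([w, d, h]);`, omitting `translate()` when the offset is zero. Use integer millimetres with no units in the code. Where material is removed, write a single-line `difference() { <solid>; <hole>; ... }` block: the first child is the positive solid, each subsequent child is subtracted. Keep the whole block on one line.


difference() { cube([4520, 244, 2550]); translate([1437, 0, 0]) cube([944, 244, 2084]); }
translate([0, 5716, 0]) cube([4520, 244, 2550]);
translate([0, 244, 0]) cube([244, 5472, 2550]);
translate([4276, 244, 0]) cube([244, 5472, 2550]);


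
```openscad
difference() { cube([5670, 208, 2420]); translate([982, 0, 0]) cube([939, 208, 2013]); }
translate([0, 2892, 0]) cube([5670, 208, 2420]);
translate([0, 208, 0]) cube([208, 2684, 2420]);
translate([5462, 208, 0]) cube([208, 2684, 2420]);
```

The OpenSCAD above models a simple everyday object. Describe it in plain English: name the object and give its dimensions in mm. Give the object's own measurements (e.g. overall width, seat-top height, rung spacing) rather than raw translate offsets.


A single room: four walls, each 2420 mm tall and 208 mm thick, enclosing an outside footprint 5670×3100 mm (x × y), no floor or roof. The front and back walls (−y and +y sides) run the full x-width; the side walls fit between their inner faces. A door opening 939 mm wide and 2013 mm tall is cut through the front wall from the floor up, its −x edge 982 mm from the wall's −x end.


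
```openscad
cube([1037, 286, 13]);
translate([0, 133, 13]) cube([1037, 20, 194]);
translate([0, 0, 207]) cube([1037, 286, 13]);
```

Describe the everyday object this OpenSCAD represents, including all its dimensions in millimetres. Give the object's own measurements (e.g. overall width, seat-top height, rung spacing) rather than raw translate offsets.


An I-beam lying along x, 1037 mm long. Overall section height 220 mm. Two flanges 286 mm wide (y) and 13 mm thick, one on the floor and one at the top; a web 20 mm thick runs between them, centred on the flange width.


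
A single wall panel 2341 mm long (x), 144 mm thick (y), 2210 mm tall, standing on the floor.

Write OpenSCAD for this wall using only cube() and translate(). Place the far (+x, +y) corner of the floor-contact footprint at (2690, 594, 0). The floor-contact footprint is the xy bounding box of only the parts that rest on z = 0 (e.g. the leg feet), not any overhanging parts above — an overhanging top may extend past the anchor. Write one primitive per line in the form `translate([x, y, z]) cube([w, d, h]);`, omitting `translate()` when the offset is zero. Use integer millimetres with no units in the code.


translate([349, 450, 0]) cube([2341, 144, 2210]);


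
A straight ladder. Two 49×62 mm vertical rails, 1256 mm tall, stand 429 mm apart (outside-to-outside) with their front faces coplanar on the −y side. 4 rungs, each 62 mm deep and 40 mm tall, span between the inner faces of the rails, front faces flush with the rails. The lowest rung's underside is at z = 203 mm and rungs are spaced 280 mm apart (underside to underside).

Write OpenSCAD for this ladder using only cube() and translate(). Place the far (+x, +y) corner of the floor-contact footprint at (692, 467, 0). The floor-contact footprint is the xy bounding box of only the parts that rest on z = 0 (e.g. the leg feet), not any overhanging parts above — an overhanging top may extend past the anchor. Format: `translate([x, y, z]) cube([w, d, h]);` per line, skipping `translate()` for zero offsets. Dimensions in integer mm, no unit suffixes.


// rung span = 429 - 2*49 = 331
// rung[k] z = 203 + k*280
translate([263, 405, 0]) cube([49, 62, 1256]);
translate([643, 405, 0]) cube([49, 62, 1256]);
translate([312, 405, 203]) cube([331, 62, 40]);
translate([312, 405, 483]) cube([331, 62, 40]);
translate([312, 405, 763]) cube([331, 62, 40]);
translate([312, 405, 1043]) cube([331, 62, 40]);


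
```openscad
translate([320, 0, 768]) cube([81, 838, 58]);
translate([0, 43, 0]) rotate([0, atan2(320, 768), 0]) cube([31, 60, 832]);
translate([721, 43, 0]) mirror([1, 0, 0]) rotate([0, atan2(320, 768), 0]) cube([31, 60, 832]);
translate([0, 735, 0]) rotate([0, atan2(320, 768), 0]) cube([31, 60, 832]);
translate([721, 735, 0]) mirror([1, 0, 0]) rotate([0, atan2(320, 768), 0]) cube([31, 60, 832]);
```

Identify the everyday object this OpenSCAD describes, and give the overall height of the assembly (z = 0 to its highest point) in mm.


A sawhorse. The overall height is 826 mm.

A beam across two mirrored pairs of raked legs — a sawhorse. The beam's underside is at z = 768 (matching the legs' vertical rise in atan2(320, 768)) and the beam is 58 mm tall, so its top is at 768 + 58 = 826 mm. The raked legs top out at the beam's underside, so that is the highest point.


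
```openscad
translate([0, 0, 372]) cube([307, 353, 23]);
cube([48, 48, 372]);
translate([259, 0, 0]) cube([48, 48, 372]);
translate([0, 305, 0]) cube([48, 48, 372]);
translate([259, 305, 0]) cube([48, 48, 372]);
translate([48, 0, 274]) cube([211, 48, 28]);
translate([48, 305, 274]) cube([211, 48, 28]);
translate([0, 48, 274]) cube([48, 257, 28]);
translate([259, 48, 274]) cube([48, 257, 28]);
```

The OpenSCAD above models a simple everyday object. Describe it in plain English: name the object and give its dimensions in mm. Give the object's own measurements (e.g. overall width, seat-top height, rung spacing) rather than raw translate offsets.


A four-legged stool. The seat is a 307×353×23 mm slab whose top surface is at z = 395 mm; four square legs, each 48×48 mm in cross-section, run from the floor (z = 0) to the underside of the seat, each flush with a corner of the seat. Four stretchers, 48 mm wide and 28 mm tall, connect adjacent legs with their undersides at z = 274 mm, each running between the inner faces of the legs it joins and aligned with the legs' outer faces on the other axis.


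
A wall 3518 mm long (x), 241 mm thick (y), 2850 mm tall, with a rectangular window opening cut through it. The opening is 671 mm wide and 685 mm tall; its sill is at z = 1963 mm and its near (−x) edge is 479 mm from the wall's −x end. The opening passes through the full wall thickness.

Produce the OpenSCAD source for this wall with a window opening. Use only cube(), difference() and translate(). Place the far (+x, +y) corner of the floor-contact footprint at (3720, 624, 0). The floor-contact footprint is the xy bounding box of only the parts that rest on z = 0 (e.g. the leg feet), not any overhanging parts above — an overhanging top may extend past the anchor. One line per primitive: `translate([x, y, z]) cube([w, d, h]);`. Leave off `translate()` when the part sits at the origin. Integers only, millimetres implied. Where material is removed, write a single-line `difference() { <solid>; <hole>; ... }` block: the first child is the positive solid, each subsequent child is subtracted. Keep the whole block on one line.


difference() { translate([202, 383, 0]) cube([3518, 241, 2850]); translate([681, 383, 1963]) cube([671, 241, 685]); }


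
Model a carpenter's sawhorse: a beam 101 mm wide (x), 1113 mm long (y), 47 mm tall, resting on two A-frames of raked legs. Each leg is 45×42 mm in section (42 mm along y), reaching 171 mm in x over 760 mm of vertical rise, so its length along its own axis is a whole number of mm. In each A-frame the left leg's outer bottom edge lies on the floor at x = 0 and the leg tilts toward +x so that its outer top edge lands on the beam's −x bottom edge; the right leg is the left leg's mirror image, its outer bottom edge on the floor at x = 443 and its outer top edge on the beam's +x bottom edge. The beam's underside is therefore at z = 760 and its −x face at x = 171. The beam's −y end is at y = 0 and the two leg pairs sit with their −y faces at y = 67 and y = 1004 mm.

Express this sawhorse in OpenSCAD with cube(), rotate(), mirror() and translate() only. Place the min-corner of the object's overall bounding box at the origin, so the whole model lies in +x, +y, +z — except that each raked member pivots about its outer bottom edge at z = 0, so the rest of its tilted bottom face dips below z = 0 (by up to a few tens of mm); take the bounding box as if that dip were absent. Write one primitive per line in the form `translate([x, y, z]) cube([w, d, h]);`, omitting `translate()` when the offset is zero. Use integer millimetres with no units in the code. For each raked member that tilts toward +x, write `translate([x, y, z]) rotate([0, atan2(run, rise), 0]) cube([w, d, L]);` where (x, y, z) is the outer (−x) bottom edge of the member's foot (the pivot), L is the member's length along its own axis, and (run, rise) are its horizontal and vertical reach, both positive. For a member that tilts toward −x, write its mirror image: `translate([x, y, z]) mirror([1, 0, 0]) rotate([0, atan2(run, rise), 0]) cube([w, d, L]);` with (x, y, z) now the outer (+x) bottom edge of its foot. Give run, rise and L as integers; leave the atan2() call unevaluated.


// leg length = √(171² + 760²) = 779
// right-leg outer foot x = 2·171 + 101 = 443
// beam min-corner = (171, 0, 760)
translate([171, 0, 760]) cube([101, 1113, 47]);
translate([0, 67, 0]) rotate([0, atan2(171, 760), 0]) cube([45, 42, 779]);
translate([443, 67, 0]) mirror([1, 0, 0]) rotate([0, atan2(171, 760), 0]) cube([45, 42, 779]);
translate([0, 1004, 0]) rotate([0, atan2(171, 760), 0]) cube([45, 42, 779]);
translate([443, 1004, 0]) mirror([1, 0, 0]) rotate([0, atan2(171, 760), 0]) cube([45, 42, 779]);


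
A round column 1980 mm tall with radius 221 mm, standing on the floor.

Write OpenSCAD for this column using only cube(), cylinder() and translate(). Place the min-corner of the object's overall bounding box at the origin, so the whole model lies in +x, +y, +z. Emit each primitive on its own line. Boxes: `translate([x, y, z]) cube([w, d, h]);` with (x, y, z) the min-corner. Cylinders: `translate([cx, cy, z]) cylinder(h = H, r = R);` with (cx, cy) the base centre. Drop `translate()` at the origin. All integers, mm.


translate([221, 221, 0]) cylinder(h = 1980, r = 221);


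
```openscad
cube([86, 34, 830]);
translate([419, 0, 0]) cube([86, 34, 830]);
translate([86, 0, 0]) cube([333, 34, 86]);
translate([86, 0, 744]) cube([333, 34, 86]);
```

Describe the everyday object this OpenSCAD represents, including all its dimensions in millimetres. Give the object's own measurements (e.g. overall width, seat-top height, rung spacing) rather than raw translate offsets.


A rectangular picture frame lying in the x–z plane (depth along y). The opening is 333 mm wide (x) by 658 mm tall (z), surrounded by a border 86 mm wide on all four sides. The frame is 34 mm deep and is made of two full-height vertical stiles with two horizontal rails fitted between them.


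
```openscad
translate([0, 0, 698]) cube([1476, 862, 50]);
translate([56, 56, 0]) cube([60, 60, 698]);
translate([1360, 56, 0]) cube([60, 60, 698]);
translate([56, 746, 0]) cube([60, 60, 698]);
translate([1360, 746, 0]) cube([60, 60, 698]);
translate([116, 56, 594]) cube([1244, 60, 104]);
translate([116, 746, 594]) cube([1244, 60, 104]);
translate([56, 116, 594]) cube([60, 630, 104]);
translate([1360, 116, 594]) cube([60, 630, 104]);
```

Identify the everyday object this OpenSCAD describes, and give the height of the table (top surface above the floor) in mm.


A table. The table height is 748 mm.

A 1476×862×50 slab sits at z = 698 on four 60 mm square posts — a table. The top surface is at 698 + 50 = 748 mm.


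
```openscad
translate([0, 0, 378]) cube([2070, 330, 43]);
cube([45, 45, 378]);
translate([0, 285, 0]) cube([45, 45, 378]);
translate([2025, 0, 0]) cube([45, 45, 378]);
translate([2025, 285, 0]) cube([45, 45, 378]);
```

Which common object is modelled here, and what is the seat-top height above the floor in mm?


A bench. The seat-top height is 421 mm.

A long slab on four corner posts — a bench. The slab sits at z = 378 with thickness 43, so the top is 378 + 43 = 421 mm.


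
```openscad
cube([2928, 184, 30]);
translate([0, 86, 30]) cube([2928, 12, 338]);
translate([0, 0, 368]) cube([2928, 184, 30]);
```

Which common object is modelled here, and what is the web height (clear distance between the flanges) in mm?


An I-beam. The web height is 338 mm.

Two wide flanges with a thin centred web — an I-beam. Overall 398 mm minus two 30 mm flanges gives a web of 398 − 2·30 = 338 mm.


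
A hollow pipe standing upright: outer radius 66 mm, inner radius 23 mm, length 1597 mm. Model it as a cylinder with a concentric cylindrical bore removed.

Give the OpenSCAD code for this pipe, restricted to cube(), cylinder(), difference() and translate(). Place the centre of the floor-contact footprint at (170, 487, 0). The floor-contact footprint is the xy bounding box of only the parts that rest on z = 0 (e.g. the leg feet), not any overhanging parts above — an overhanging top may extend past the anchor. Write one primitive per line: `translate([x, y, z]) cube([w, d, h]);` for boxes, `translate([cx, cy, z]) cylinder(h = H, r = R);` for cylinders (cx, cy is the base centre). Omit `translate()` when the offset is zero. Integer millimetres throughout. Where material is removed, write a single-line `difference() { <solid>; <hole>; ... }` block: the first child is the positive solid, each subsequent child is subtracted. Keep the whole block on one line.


difference() { translate([170, 487, 0]) cylinder(h = 1597, r = 66); translate([170, 487, 0]) cylinder(h = 1597, r = 23); }


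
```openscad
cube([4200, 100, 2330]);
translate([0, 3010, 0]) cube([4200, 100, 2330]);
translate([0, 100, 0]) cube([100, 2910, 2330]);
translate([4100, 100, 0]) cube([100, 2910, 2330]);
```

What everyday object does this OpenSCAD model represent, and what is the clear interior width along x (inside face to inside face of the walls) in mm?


A house (or room) frame. The interior width is 4000 mm.

Four 2330 mm walls enclosing a rectangle with no floor or roof — a room or house frame. Outside width is 4200 mm and wall thickness is 100 mm, so the interior width is 4200 − 2 × 100 = 4000 mm.


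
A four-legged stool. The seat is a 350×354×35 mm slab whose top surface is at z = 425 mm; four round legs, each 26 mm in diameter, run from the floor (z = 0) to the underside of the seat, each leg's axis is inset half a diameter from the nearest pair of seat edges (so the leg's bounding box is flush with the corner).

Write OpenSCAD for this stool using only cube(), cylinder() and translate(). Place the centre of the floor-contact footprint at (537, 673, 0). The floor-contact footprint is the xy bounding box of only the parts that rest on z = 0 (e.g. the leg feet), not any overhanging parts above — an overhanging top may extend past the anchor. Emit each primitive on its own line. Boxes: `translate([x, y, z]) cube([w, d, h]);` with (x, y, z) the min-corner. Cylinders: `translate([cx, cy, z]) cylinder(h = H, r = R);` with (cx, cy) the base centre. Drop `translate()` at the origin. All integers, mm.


translate([362, 496, 390]) cube([350, 354, 35]);
translate([375, 509, 0]) cylinder(h = 390, r = 13);
translate([699, 509, 0]) cylinder(h = 390, r = 13);
translate([375, 837, 0]) cylinder(h = 390, r = 13);
translate([699, 837, 0]) cylinder(h = 390, r = 13);
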